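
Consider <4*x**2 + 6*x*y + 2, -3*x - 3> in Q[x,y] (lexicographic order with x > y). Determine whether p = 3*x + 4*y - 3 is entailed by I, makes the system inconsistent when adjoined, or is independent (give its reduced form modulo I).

Adjoining 3*x + 4*y - 3 makes the ideal the whole ring: the system is inconsistent.

First compute the reduced Gröbner basis of I by Buchberger's algorithm.
f_1 = 4*x**2 + 6*x*y + 2, LT = x**2.
f_2 = -3*x - 3, LT = x.

S(f_1,f_2): lcm = x**2. S = 3/2*x*y - x + 1/2.
  leading term x*y: subtract (-1/2*y)·f_2 from 3/2*x*y - x + 1/2 → -x - 3/2*y + 1/2
  leading term x: subtract (1/3)·f_2 from -x - 3/2*y + 1/2 → -3/2*y + 3/2
  leading term y: no divisor's leading term divides it; move -3/2*y to the remainder.
  leading term 1: no divisor's leading term divides it; move 3/2 to the remainder.
  remainder -3/2*y + 3/2 ≠ 0; add h_3 = -3/2*y + 3/2 to the basis.

S(f_1,h_3): leading monomials are coprime, so the S-polynomial reduces to 0 (Buchberger's first criterion).
S(f_2,h_3): leading monomials are coprime, so the S-polynomial reduces to 0 (Buchberger's first criterion).
Every S-polynomial of the final basis reduces to 0, so we have a Gröbner basis.
Inter-reduce: drop elements whose leading term is divisible by another's, tail-reduce, and make monic.
Reduced Gröbner basis: {x + 1, y - 1}.
Label its elements g_1 = x + 1, g_2 = y - 1.

Reduce p = 3*x + 4*y - 3 modulo G:
  leading term x: subtract (3)·g_1 from 3*x + 4*y - 3 → 4*y - 6
  leading term y: subtract (4)·g_2 from 4*y - 6 → -2
  leading term 1: no divisor's leading term divides it; move -2 to the remainder.
  normal form = -2.
The normal form is nonzero, so p ∉ I. Since p minus its normal form lies in I, I + (p) = I + (r) where r = -2; decide whether this ideal is the whole ring.
Here r = -2 is a nonzero constant, hence a unit: 1 ∈ I + (p), the Gröbner basis of I + (p) is {1}, and the enlarged system has no common solution — adjoining p is inconsistent.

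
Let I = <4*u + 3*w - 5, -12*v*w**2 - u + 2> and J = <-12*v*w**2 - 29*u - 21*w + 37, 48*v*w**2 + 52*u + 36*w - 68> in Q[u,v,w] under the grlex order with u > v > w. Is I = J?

Equality of ideals is decidable: compute both reduced Gröbner bases (unique for the ordering) and check whether they agree.
Buchberger on the first generating set:
f_1 = 4*u + 3*w - 5, LT = u.
f_2 = -12*v*w**2 - u + 2, LT = v*w**2.

S(f_1,f_2): leading monomials are coprime, so the S-polynomial reduces to 0 (Buchberger's first criterion).
Every S-polynomial of the final basis reduces to 0, so we have a Gröbner basis.
Inter-reduce: drop elements whose leading term is divisible by another's, tail-reduce, and make monic.
Reduced Gröbner basis: {v*w**2 - 1/16*w - 1/16, u + 3/4*w - 5/4}.

Buchberger on the second generating set:
h_1 = -12*v*w**2 - 29*u - 21*w + 37, LT = v*w**2.
h_2 = 48*v*w**2 + 52*u + 36*w - 68, LT = v*w**2.

S(h_1,h_2): lcm = v*w**2. S = 4/3*u + w - 5/3.
  leading term u: no divisor's leading term divides it; move 4/3*u to the remainder.
  leading term w: no divisor's leading term divides it; move w to the remainder.
  leading term 1: no divisor's leading term divides it; move -5/3 to the remainder.
  remainder 4/3*u + w - 5/3 ≠ 0; add k_3 = 4/3*u + w - 5/3 to the basis.

S(h_1,k_3): leading monomials are coprime, so the S-polynomial reduces to 0 (Buchberger's first criterion).
S(h_2,k_3): leading monomials are coprime, so the S-polynomial reduces to 0 (Buchberger's first criterion).
Every S-polynomial of the final basis reduces to 0, so we have a Gröbner basis.
Inter-reduce: drop elements whose leading term is divisible by another's, tail-reduce, and make monic.
Reduced Gröbner basis: {v*w**2 - 1/16*w - 1/16, u + 3/4*w - 5/4}.

The two bases agree; hence the ideals are identical.
The same test decides containment: I ⊆ J iff every generator of I reduces to 0 modulo a Gröbner basis of J.

Yes, the ideals are equal.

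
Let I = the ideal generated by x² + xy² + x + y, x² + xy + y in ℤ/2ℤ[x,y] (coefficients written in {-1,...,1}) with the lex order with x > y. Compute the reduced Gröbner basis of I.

f_1 = x² + xy² + x + y, LT = x².
f_2 = x² + xy + y, LT = x².

S(f_1,f_2): lcm = x². S = xy² + xy + x.
  reduce S modulo (f_1, f_2):
  remainder xy² + xy + x ≠ 0; add g_3 = xy² + xy + x to the basis.

S(f_1,g_3): lcm = x²y². S = x²y + x² + xy⁴ + xy² + y³.
  reduce S modulo (f_1, f_2, g_3):
  remainder y³ + y² + y ≠ 0; add g_4 = y³ + y² + y to the basis.

The other S-polynomials (S(f_2,g_3), S(f_1,g_4), S(f_2,g_4), S(g_3,g_4)) all reduce to 0 modulo the current basis, so we have a Gröbner basis.
Inter-reduce: drop elements whose leading term is divisible by another's, tail-reduce, and make monic.

G = {x² + xy + y, xy² + xy + x, y³ + y² + y}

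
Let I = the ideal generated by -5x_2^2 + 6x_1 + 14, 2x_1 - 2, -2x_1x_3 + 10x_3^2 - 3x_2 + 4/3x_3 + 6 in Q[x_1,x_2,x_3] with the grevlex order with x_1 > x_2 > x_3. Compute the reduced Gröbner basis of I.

f_1 = -5x_2^2 + 6x_1 + 14, LT = x_2^2.
f_2 = 2x_1 - 2, LT = x_1.
f_3 = -2x_1x_3 + 10x_3^2 - 3x_2 + 4/3x_3 + 6, LT = x_1x_3.

S(f_2,f_3): lcm = x_1x_3. S = 5x_3^2 - 3/2x_2 - 1/3x_3 + 3.
  leading term x_3^2: no divisor's leading term divides it; move 5x_3^2 to the remainder.
  leading term x_2: no divisor's leading term divides it; move -3/2x_2 to the remainder.
  leading term x_3: no divisor's leading term divides it; move -1/3x_3 to the remainder.
  leading term 1: no divisor's leading term divides it; move 3 to the remainder.
  remainder 5x_3^2 - 3/2x_2 - 1/3x_3 + 3 ≠ 0; add g_4 = 5x_3^2 - 3/2x_2 - 1/3x_3 + 3 to the basis.

The other S-polynomials (S(f_1,f_2), S(f_1,f_3), S(f_1,g_4), S(f_2,g_4), S(f_3,g_4)) all reduce to 0 modulo the current basis, so we have a Gröbner basis.
Inter-reduce: drop elements whose leading term is divisible by another's, tail-reduce, and make monic.

G = {x_2^2 - 4, x_3^2 - 3/10x_2 - 1/15x_3 + 3/5, x_1 - 1}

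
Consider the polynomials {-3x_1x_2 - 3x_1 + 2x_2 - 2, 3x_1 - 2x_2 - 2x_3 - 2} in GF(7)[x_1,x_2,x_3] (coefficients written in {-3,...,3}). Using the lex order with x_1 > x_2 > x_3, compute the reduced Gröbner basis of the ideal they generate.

G = {x_1 - 3x_2 - 3x_3 - 3, x_2^2 + x_2x_3 + x_2 + x_3 + 2}

f_1 = -3x_1x_2 - 3x_1 + 2x_2 - 2, LT = x_1x_2.
f_2 = 3x_1 - 2x_2 - 2x_3 - 2, LT = x_1.

S(f_1,f_2): lcm = x_1x_2. S = x_1 + 3x_2^2 + 3x_2x_3 + 3.
  leading term x_1: subtract (-2)·f_2 from x_1 + 3x_2^2 + 3x_2x_3 + 3 → 3x_2^2 + 3x_2x_3 + 3x_2 + 3x_3 - 1
  leading term x_2^2: no divisor's leading term divides it; move 3x_2^2 to the remainder.
  leading term x_2x_3: no divisor's leading term divides it; move 3x_2x_3 to the remainder.
  leading term x_2: no divisor's leading term divides it; move 3x_2 to the remainder.
  leading term x_3: no divisor's leading term divides it; move 3x_3 to the remainder.
  leading term 1: no divisor's leading term divides it; move -1 to the remainder.
  remainder 3x_2^2 + 3x_2x_3 + 3x_2 + 3x_3 - 1 ≠ 0; add g_3 = 3x_2^2 + 3x_2x_3 + 3x_2 + 3x_3 - 1 to the basis.

The other S-polynomials (S(f_1,g_3), S(f_2,g_3)) all reduce to 0 modulo the current basis, so we have a Gröbner basis.
Inter-reduce: drop elements whose leading term is divisible by another's, tail-reduce, and make monic.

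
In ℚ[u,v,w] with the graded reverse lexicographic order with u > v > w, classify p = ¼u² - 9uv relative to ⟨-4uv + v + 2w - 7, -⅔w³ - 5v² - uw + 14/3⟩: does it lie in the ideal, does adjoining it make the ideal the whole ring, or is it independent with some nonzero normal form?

First compute the reduced Gröbner basis of I by Buchberger's algorithm.
f_1 = -4uv + v + 2w - 7, LT = uv.
f_2 = -⅔w³ - 5v² - uw + 14/3, LT = w³.

The S-polynomials (S(f_1,f_2)) all reduce to 0 modulo the current basis, so we have a Gröbner basis.
Inter-reduce: drop elements whose leading term is divisible by another's, tail-reduce, and make monic.
Reduced Gröbner basis: {w³ + 15/2v² + 3/2uw - 7, uv - ¼v - ½w + 7/4}.
Label its elements g_1 = w³ + 15/2v² + 3/2uw - 7, g_2 = uv - ¼v - ½w + 7/4.

Reduce p = ¼u² - 9uv modulo G:
  leading term u²: no divisor's leading term divides it; move ¼u² to the remainder.
  leading term uv: subtract (-9)·g_2 from -9uv → -9/4v - 9/2w + 63/4
  leading term v: no divisor's leading term divides it; move -9/4v to the remainder.
  leading term w: no divisor's leading term divides it; move -9/2w to the remainder.
  leading term 1: no divisor's leading term divides it; move 63/4 to the remainder.
  normal form = ¼u² - 9/4v - 9/2w + 63/4.
The normal form is nonzero, so p ∉ I. Since p minus its normal form lies in I, I + (p) = I + (r) where r = ¼u² - 9/4v - 9/2w + 63/4; decide whether this ideal is the whole ring.
Run Buchberger on G together with r (pairs among the g_i already reduce to 0 since G is a Gröbner basis):
g_1 = w³ + 15/2v² + 3/2uw - 7, LT = w³.
g_2 = uv - ¼v - ½w + 7/4, LT = uv.
r = ¼u² - 9/4v - 9/2w + 63/4, LT = u².

S(g_2,r): lcm = u²v. S = -¼uv + 9v² - ½uw + 18vw + 7/4u - 63v.
  leading term uv: subtract (-¼)·g_2 from -¼uv + 9v² - ½uw + 18vw + 7/4u - 63v → 9v² - ½uw + 18vw + 7/4u - 1009/16v - ⅛w + 7/16
  leading term v²: no divisor's leading term divides it; move 9v² to the remainder.
  leading term uw: no divisor's leading term divides it; move -½uw to the remainder.
  leading term vw: no divisor's leading term divides it; move 18vw to the remainder.
  leading term u: no divisor's leading term divides it; move 7/4u to the remainder.
  leading term v: no divisor's leading term divides it; move -1009/16v to the remainder.
  leading term w: no divisor's leading term divides it; move -⅛w to the remainder.
  leading term 1: no divisor's leading term divides it; move 7/16 to the remainder.
  remainder 9v² - ½uw + 18vw + 7/4u - 1009/16v - ⅛w + 7/16 ≠ 0; add m_4 = 9v² - ½uw + 18vw + 7/4u - 1009/16v - ⅛w + 7/16 to the basis.

The other S-polynomials (S(g_1,g_2), S(g_1,r), S(g_1,m_4), S(g_2,m_4), S(r,m_4)) all reduce to 0 modulo the current basis, so we have a Gröbner basis.
Inter-reduce: drop elements whose leading term is divisible by another's, tail-reduce, and make monic.
Reduced Gröbner basis: {w³ + 23/12uw - 15vw - 35/24u + 5045/96v + 5/48w - 707/96, u² - 9v - 18w + 63, uv - ¼v - ½w + 7/4, v² - 1/18uw + 2vw + 7/36u - 1009/144v - 1/72w + 7/144}.
The reduced Gröbner basis of I + (p) is {w³ + 23/12uw - 15vw - 35/24u + 5045/96v + 5/48w - 707/96, u² - 9v - 18w + 63, uv - ¼v - ½w + 7/4, v² - 1/18uw + 2vw + 7/36u - 1009/144v - 1/72w + 7/144} ≠ {1}, a proper ideal, so the enlarged system stays consistent: p is independent of I, with normal form ¼u² - 9/4v - 9/2w + 63/4.

¼u² - 9uv is independent of I; its normal form modulo I is ¼u² - 9/4v - 9/2w + 63/4.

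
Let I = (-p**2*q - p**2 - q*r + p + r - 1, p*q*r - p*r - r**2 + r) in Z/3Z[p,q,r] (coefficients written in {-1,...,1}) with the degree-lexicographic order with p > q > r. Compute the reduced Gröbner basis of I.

G = {q**2*r**2 - p*r**2 + q*r**2 + r**3 + p*r + q*r + r**2 + r, p**2*q + p**2 + q*r - p - r + 1, p**2*r - p*r**2 - q*r**2 - p*r + r**2 - r, p*q*r - p*r - r**2 + r}

f_1 = -p**2*q - p**2 - q*r + p + r - 1, LT = p**2*q.
f_2 = p*q*r - p*r - r**2 + r, LT = p*q*r.

S(f_1,f_2): lcm = p**2*q*r. S = -p**2*r + p*r**2 + q*r**2 + p*r - r**2 + r.
  reduce S modulo (f_1, f_2):
  remainder -p**2*r + p*r**2 + q*r**2 + p*r - r**2 + r ≠ 0; add g_3 = -p**2*r + p*r**2 + q*r**2 + p*r - r**2 + r to the basis.

S(f_1,g_3): lcm = p**2*q*r. S = p*q*r**2 + q**2*r**2 + p**2*r + p*q*r - p*r + q*r - r**2 + r.
  reduce S modulo (f_1, f_2, g_3):
  remainder q**2*r**2 - p*r**2 + q*r**2 + r**3 + p*r + q*r + r**2 + r ≠ 0; add g_4 = q**2*r**2 - p*r**2 + q*r**2 + r**3 + p*r + q*r + r**2 + r to the basis.

The other S-polynomials (S(f_2,g_3), S(f_1,g_4), S(f_2,g_4), S(g_3,g_4)) all reduce to 0 modulo the current basis, so we have a Gröbner basis.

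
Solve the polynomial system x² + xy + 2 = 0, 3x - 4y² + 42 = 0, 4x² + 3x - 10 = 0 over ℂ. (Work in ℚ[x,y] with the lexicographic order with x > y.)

Compute a lex Gröbner basis by Buchberger's algorithm.
f_1 = x² + xy + 2, LT = x².
f_2 = 3x - 4y² + 42, LT = x.
f_3 = 4x² + 3x - 10, LT = x².

S(f_1,f_2): lcm = x². S = 4/3xy² + xy - 14x + 2.
  leading term xy²: subtract (4/9y²)·f_2 from 4/3xy² + xy - 14x + 2 → xy - 14x + 16/9y⁴ - 56/3y² + 2
  leading term xy: subtract (⅓y)·f_2 from xy - 14x + 16/9y⁴ - 56/3y² + 2 → -14x + 16/9y⁴ + 4/3y³ - 56/3y² - 14y + 2
  leading term x: subtract (-14/3)·f_2 from -14x + 16/9y⁴ + 4/3y³ - 56/3y² - 14y + 2 → 16/9y⁴ + 4/3y³ - 112/3y² - 14y + 198
  leading term y⁴: no divisor's leading term divides it; move 16/9y⁴ to the remainder.
  leading term y³: no divisor's leading term divides it; move 4/3y³ to the remainder.
  leading term y²: no divisor's leading term divides it; move -112/3y² to the remainder.
  leading term y: no divisor's leading term divides it; move -14y to the remainder.
  leading term 1: no divisor's leading term divides it; move 198 to the remainder.
  remainder 16/9y⁴ + 4/3y³ - 112/3y² - 14y + 198 ≠ 0; add h_4 = 16/9y⁴ + 4/3y³ - 112/3y² - 14y + 198 to the basis.

S(f_1,f_3): lcm = x². S = xy - ¾x + 9/2.
  leading term xy: subtract (⅓y)·f_2 from xy - ¾x + 9/2 → -¾x + 4/3y³ - 14y + 9/2
  leading term x: subtract (-¼)·f_2 from -¾x + 4/3y³ - 14y + 9/2 → 4/3y³ - y² - 14y + 15
  leading term y³: no divisor's leading term divides it; move 4/3y³ to the remainder.
  leading term y²: no divisor's leading term divides it; move -y² to the remainder.
  leading term y: no divisor's leading term divides it; move -14y to the remainder.
  leading term 1: no divisor's leading term divides it; move 15 to the remainder.
  remainder 4/3y³ - y² - 14y + 15 ≠ 0; add h_5 = 4/3y³ - y² - 14y + 15 to the basis.

S(f_2,f_3): lcm = x². S = -4/3xy² + 53/4x + 5/2.
  leading term xy²: subtract (-4/9y²)·f_2 from -4/3xy² + 53/4x + 5/2 → 53/4x - 16/9y⁴ + 56/3y² + 5/2
  leading term x: subtract (53/12)·f_2 from 53/4x - 16/9y⁴ + 56/3y² + 5/2 → -16/9y⁴ + 109/3y² - 183
  leading term y⁴: subtract (-1)·h_4 from -16/9y⁴ + 109/3y² - 183 → 4/3y³ - y² - 14y + 15
  leading term y³: subtract (1)·h_5 from 4/3y³ - y² - 14y + 15 → 0
  remainder 0.

S(f_1,h_4): leading monomials are coprime, so the S-polynomial reduces to 0 (Buchberger's first criterion).
S(f_2,h_4): leading monomials are coprime, so the S-polynomial reduces to 0 (Buchberger's first criterion).
S(f_3,h_4): leading monomials are coprime, so the S-polynomial reduces to 0 (Buchberger's first criterion).
S(f_1,h_5): leading monomials are coprime, so the S-polynomial reduces to 0 (Buchberger's first criterion).
S(f_2,h_5): leading monomials are coprime, so the S-polynomial reduces to 0 (Buchberger's first criterion).
S(f_3,h_5): leading monomials are coprime, so the S-polynomial reduces to 0 (Buchberger's first criterion).
S(h_4,h_5): lcm = y⁴. S = 3/2y³ - 21/2y² - 153/8y + 891/8.
  leading term y³: subtract (9/8)·h_5 from 3/2y³ - 21/2y² - 153/8y + 891/8 → -75/8y² - 27/8y + 189/2
  leading term y²: no divisor's leading term divides it; move -75/8y² to the remainder.
  leading term y: no divisor's leading term divides it; move -27/8y to the remainder.
  leading term 1: no divisor's leading term divides it; move 189/2 to the remainder.
  remainder -75/8y² - 27/8y + 189/2 ≠ 0; add h_6 = -75/8y² - 27/8y + 189/2 to the basis.

S(f_1,h_6): leading monomials are coprime, so the S-polynomial reduces to 0 (Buchberger's first criterion).
S(f_2,h_6): leading monomials are coprime, so the S-polynomial reduces to 0 (Buchberger's first criterion).
S(f_3,h_6): leading monomials are coprime, so the S-polynomial reduces to 0 (Buchberger's first criterion).
S(h_4,h_6): lcm = y⁴. S = 39/100y³ - 273/25y² - 63/8y + 891/8.
  leading term y³: subtract (117/400)·h_5 from 39/100y³ - 273/25y² - 63/8y + 891/8 → -4251/400y² - 189/50y + 8559/80
  leading term y²: subtract (1417/1250)·h_6 from -4251/400y² - 189/50y + 8559/80 → 459/10000y - 1377/10000
  leading term y: no divisor's leading term divides it; move 459/10000y to the remainder.
  leading term 1: no divisor's leading term divides it; move -1377/10000 to the remainder.
  remainder 459/10000y - 1377/10000 ≠ 0; add h_7 = 459/10000y - 1377/10000 to the basis.

S(h_5,h_6): lcm = y³. S = -111/100y² - 21/50y + 45/4.
  leading term y²: subtract (74/625)·h_6 from -111/100y² - 21/50y + 45/4 → -51/2500y + 153/2500
  leading term y: subtract (-4/9)·h_7 from -51/2500y + 153/2500 → 0
  remainder 0.

S(f_1,h_7): leading monomials are coprime, so the S-polynomial reduces to 0 (Buchberger's first criterion).
S(f_2,h_7): leading monomials are coprime, so the S-polynomial reduces to 0 (Buchberger's first criterion).
S(f_3,h_7): leading monomials are coprime, so the S-polynomial reduces to 0 (Buchberger's first criterion).
S(h_4,h_7): lcm = y⁴. S = 15/4y³ - 21y² - 63/8y + 891/8.
  leading term y³: subtract (45/16)·h_5 from 15/4y³ - 21y² - 63/8y + 891/8 → -291/16y² + 63/2y + 1107/16
  leading term y²: subtract (97/50)·h_6 from -291/16y² + 63/2y + 1107/16 → 15219/400y - 45657/400
  leading term y: subtract (42275/51)·h_7 from 15219/400y - 45657/400 → 0
  remainder 0.

S(h_5,h_7): lcm = y³. S = 9/4y² - 21/2y + 45/4.
  leading term y²: subtract (-6/25)·h_6 from 9/4y² - 21/2y + 45/4 → -1131/100y + 3393/100
  leading term y: subtract (-37700/153)·h_7 from -1131/100y + 3393/100 → 0
  remainder 0.

S(h_6,h_7): lcm = y². S = 84/25y - 252/25.
  leading term y: subtract (11200/153)·h_7 from 84/25y - 252/25 → 0
  remainder 0.

Every S-polynomial of the final basis reduces to 0, so we have a Gröbner basis.
Inter-reduce: drop elements whose leading term is divisible by another's, tail-reduce, and make monic.
Reduced Gröbner basis: {x + 2, y - 3}.

Elimination: the polynomial y - 3 lies in the elimination ideal for y, so y ∈ {3}. For each such y, the remaining basis elements (now univariate) give the rest of the solution.
  y = 3: the earlier basis element becomes x + 2 = 0, giving x = -2 — point (-2, 3).
Check: every point annihilates each of the original generators.

{(-2, 3)}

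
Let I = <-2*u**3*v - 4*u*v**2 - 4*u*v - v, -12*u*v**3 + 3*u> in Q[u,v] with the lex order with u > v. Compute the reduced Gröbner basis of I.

G = {u**3 + 2*u*v + 2*u + 2*v**3, u*v**3 - 1/4*u, v**4 - 1/4*v}

This is the nonlinear analogue of row-reducing a linear system.

f_1 = -2*u**3*v - 4*u*v**2 - 4*u*v - v, LT = u**3*v.
f_2 = -12*u*v**3 + 3*u, LT = u*v**3.

S(f_1,f_2): lcm = u**3*v**3. S = 1/4*u**3 + 2*u*v**4 + 2*u*v**3 + 1/2*v**3.
  leading term u**3: no divisor's leading term divides it; move 1/4*u**3 to the remainder.
  leading term u*v**4: subtract (-1/6*v)·f_2 from 2*u*v**4 + 2*u*v**3 + 1/2*v**3 → 2*u*v**3 + 1/2*u*v + 1/2*v**3
  leading term u*v**3: subtract (-1/6)·f_2 from 2*u*v**3 + 1/2*u*v + 1/2*v**3 → 1/2*u*v + 1/2*u + 1/2*v**3
  leading term u*v: no divisor's leading term divides it; move 1/2*u*v to the remainder.
  leading term u: no divisor's leading term divides it; move 1/2*u to the remainder.
  leading term v**3: no divisor's leading term divides it; move 1/2*v**3 to the remainder.
  remainder 1/4*u**3 + 1/2*u*v + 1/2*u + 1/2*v**3 ≠ 0; add g_3 = 1/4*u**3 + 1/2*u*v + 1/2*u + 1/2*v**3 to the basis.

S(f_1,g_3): lcm = u**3*v. S = -2*v**4 + 1/2*v.
  leading term v**4: no divisor's leading term divides it; move -2*v**4 to the remainder.
  leading term v: no divisor's leading term divides it; move 1/2*v to the remainder.
  remainder -2*v**4 + 1/2*v ≠ 0; add g_4 = -2*v**4 + 1/2*v to the basis.

The other S-polynomials (S(f_2,g_3), S(f_1,g_4), S(f_2,g_4), S(g_3,g_4)) all reduce to 0 modulo the current basis, so we have a Gröbner basis.
Inter-reduce: drop elements whose leading term is divisible by another's, tail-reduce, and make monic.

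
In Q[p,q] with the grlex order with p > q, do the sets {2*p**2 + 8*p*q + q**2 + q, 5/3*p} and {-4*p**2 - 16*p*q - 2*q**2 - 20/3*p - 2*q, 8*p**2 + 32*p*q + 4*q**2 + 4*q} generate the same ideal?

Yes, the ideals are equal.

Two ideals are equal iff their reduced Gröbner bases coincide (the reduced basis is unique for a fixed ordering).
Buchberger on the first generating set:
f_1 = 2*p**2 + 8*p*q + q**2 + q, LT = p**2.
f_2 = 5/3*p, LT = p.

S(f_1,f_2): lcm = p**2. S = 4*p*q + 1/2*q**2 + 1/2*q.
  leading term p*q: subtract (12/5*q)·f_2 from 4*p*q + 1/2*q**2 + 1/2*q → 1/2*q**2 + 1/2*q
  leading term q**2: no divisor's leading term divides it; move 1/2*q**2 to the remainder.
  leading term q: no divisor's leading term divides it; move 1/2*q to the remainder.
  remainder 1/2*q**2 + 1/2*q ≠ 0; add g_3 = 1/2*q**2 + 1/2*q to the basis.

The other S-polynomials (S(f_1,g_3), S(f_2,g_3)) all reduce to 0 modulo the current basis, so we have a Gröbner basis.
Inter-reduce: drop elements whose leading term is divisible by another's, tail-reduce, and make monic.
Reduced Gröbner basis: {q**2 + q, p}.

Buchberger on the second generating set:
h_1 = -4*p**2 - 16*p*q - 2*q**2 - 20/3*p - 2*q, LT = p**2.
h_2 = 8*p**2 + 32*p*q + 4*q**2 + 4*q, LT = p**2.

S(h_1,h_2): lcm = p**2. S = 5/3*p.
  leading term p: no divisor's leading term divides it; move 5/3*p to the remainder.
  remainder 5/3*p ≠ 0; add k_3 = 5/3*p to the basis.

S(h_1,k_3): lcm = p**2. S = 4*p*q + 1/2*q**2 + 5/3*p + 1/2*q.
  leading term p*q: subtract (12/5*q)·k_3 from 4*p*q + 1/2*q**2 + 5/3*p + 1/2*q → 1/2*q**2 + 5/3*p + 1/2*q
  leading term q**2: no divisor's leading term divides it; move 1/2*q**2 to the remainder.
  leading term p: subtract (1)·k_3 from 5/3*p + 1/2*q → 1/2*q
  leading term q: no divisor's leading term divides it; move 1/2*q to the remainder.
  remainder 1/2*q**2 + 1/2*q ≠ 0; add k_4 = 1/2*q**2 + 1/2*q to the basis.

The other S-polynomials (S(h_2,k_3), S(h_1,k_4), S(h_2,k_4), S(k_3,k_4)) all reduce to 0 modulo the current basis, so we have a Gröbner basis.
Inter-reduce: drop elements whose leading term is divisible by another's, tail-reduce, and make monic.
Reduced Gröbner basis: {q**2 + q, p}.

Same reduced basis, so the two generating sets span the same ideal.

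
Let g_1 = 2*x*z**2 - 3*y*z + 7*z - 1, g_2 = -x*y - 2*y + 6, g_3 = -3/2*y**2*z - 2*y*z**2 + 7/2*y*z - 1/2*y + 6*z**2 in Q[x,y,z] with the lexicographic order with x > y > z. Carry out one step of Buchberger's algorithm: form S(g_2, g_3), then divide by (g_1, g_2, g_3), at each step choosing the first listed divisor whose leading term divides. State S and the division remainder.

lcm(LM(g_2), LM(g_3)) = x*y**2*z.
S = (lcm/LT(g_2))·g_2 − (lcm/LT(g_3))·g_3 = -4/3*x*y*z**2 + 7/3*x*y*z - 1/3*x*y + 4*x*z**2 + 2*y**2*z - 6*y*z.
Reduce S modulo (g_1, g_2, g_3) in that order:
  leading term x*y*z**2: subtract (-2/3*y)·g_1 from -4/3*x*y*z**2 + 7/3*x*y*z - 1/3*x*y + 4*x*z**2 + 2*y**2*z - 6*y*z → 7/3*x*y*z - 1/3*x*y + 4*x*z**2 - 4/3*y*z - 2/3*y
  leading term x*y*z: subtract (-7/3*z)·g_2 from 7/3*x*y*z - 1/3*x*y + 4*x*z**2 - 4/3*y*z - 2/3*y → -1/3*x*y + 4*x*z**2 - 6*y*z - 2/3*y + 14*z
  leading term x*y: subtract (1/3)·g_2 from -1/3*x*y + 4*x*z**2 - 6*y*z - 2/3*y + 14*z → 4*x*z**2 - 6*y*z + 14*z - 2
  leading term x*z**2: subtract (2)·g_1 from 4*x*z**2 - 6*y*z + 14*z - 2 → 0
The remainder is 0, so this S-polynomial contributes no new basis element.

S(g_2, g_3) = -4/3*x*y*z**2 + 7/3*x*y*z - 1/3*x*y + 4*x*z**2 + 2*y**2*z - 6*y*z; remainder on division = 0.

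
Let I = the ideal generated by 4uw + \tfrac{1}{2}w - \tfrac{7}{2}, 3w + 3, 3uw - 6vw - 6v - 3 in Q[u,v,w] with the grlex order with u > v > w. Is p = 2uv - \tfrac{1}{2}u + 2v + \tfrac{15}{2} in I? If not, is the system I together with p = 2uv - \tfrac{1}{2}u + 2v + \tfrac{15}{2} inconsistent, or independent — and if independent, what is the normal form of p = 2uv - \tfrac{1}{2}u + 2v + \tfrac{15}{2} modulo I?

Adjoining 2uv - \tfrac{1}{2}u + 2v + \tfrac{15}{2} makes the ideal the whole ring: the system is inconsistent.

First compute the reduced Gröbner basis of I by Buchberger's algorithm.
f_1 = 4uw + \tfrac{1}{2}w - \tfrac{7}{2}, LT = uw.
f_2 = 3w + 3, LT = w.
f_3 = 3uw - 6vw - 6v - 3, LT = uw.

S(f_1,f_2): lcm = uw. S = -u + \tfrac{1}{8}w - \tfrac{7}{8}.
  reduce S modulo (f_1, f_2, f_3):
  remainder -u - 1 ≠ 0; add h_4 = -u - 1 to the basis.

The other S-polynomials (S(f_1,f_3), S(f_2,f_3), S(f_1,h_4), S(f_2,h_4), S(f_3,h_4)) all reduce to 0 modulo the current basis, so we have a Gröbner basis.
Inter-reduce: drop elements whose leading term is divisible by another's, tail-reduce, and make monic.
Reduced Gröbner basis: {u + 1, w + 1}.
Label its elements g_1 = u + 1, g_2 = w + 1.

Reduce p = 2uv - \tfrac{1}{2}u + 2v + \tfrac{15}{2} modulo G:
  leading term uv: subtract (2v)·g_1 from 2uv - \tfrac{1}{2}u + 2v + \tfrac{15}{2} → -\tfrac{1}{2}u + \tfrac{15}{2}
  leading term u: subtract (-\tfrac{1}{2})·g_1 from -\tfrac{1}{2}u + \tfrac{15}{2} → 8
  leading term 1: no divisor's leading term divides it; move 8 to the remainder.
  normal form = 8.
The normal form is nonzero, so p ∉ I. Since p minus its normal form lies in I, I + (p) = I + (r) where r = 8; decide whether this ideal is the whole ring.
Here r = 8 is a nonzero constant, hence a unit: 1 ∈ I + (p), the Gröbner basis of I + (p) is {1}, and the enlarged system has no common solution — adjoining p is inconsistent.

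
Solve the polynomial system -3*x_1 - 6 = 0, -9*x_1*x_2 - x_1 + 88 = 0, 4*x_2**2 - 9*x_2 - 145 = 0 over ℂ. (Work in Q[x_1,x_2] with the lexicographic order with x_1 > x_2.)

Compute a lex Gröbner basis by Buchberger's algorithm.
f_1 = -3*x_1 - 6, LT = x_1.
f_2 = -9*x_1*x_2 - x_1 + 88, LT = x_1*x_2.
f_3 = 4*x_2**2 - 9*x_2 - 145, LT = x_2**2.

S(f_1,f_2): lcm = x_1*x_2. S = -1/9*x_1 + 2*x_2 + 88/9.
  reduce S modulo (f_1, f_2, f_3):
  remainder 2*x_2 + 10 ≠ 0; add h_4 = 2*x_2 + 10 to the basis.

The other S-polynomials (S(f_1,f_3), S(f_2,f_3), S(f_1,h_4), S(f_2,h_4), S(f_3,h_4)) all reduce to 0 modulo the current basis, so we have a Gröbner basis.
Inter-reduce: drop elements whose leading term is divisible by another's, tail-reduce, and make monic.
Reduced Gröbner basis: {x_1 + 2, x_2 + 5}.

The lex basis is triangular: the last element involves only x_2. Solving x_2 + 5 = 0 gives x_2 ∈ {-5}; substituting each value into the earlier elements determines the remaining variables.
  x_2 = -5: the earlier basis element becomes x_1 + 2 = 0, giving x_1 = -2 — point (-2, -5).

{(-2, -5)}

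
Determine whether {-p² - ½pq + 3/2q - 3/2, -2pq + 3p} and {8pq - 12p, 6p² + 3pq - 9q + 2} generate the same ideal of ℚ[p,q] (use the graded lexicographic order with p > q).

For a fixed monomial order, each ideal has a unique reduced Gröbner basis; comparing bases decides equality.
Buchberger on the first generating set:
f_1 = -p² - ½pq + 3/2q - 3/2, LT = p².
f_2 = -2pq + 3p, LT = pq.

S(f_1,f_2): lcm = p²q. S = ½pq² + 3/2p² - 3/2q² + 3/2q.
  leading term pq²: subtract (-¼q)·f_2 from ½pq² + 3/2p² - 3/2q² + 3/2q → 3/2p² + ¾pq - 3/2q² + 3/2q
  leading term p²: subtract (-3/2)·f_1 from 3/2p² + ¾pq - 3/2q² + 3/2q → -3/2q² + 15/4q - 9/4
  leading term q²: no divisor's leading term divides it; move -3/2q² to the remainder.
  leading term q: no divisor's leading term divides it; move 15/4q to the remainder.
  leading term 1: no divisor's leading term divides it; move -9/4 to the remainder.
  remainder -3/2q² + 15/4q - 9/4 ≠ 0; add g_3 = -3/2q² + 15/4q - 9/4 to the basis.

The other S-polynomials (S(f_1,g_3), S(f_2,g_3)) all reduce to 0 modulo the current basis, so we have a Gröbner basis.
Inter-reduce: drop elements whose leading term is divisible by another's, tail-reduce, and make monic.
Reduced Gröbner basis: {p² + ¾p - 3/2q + 3/2, pq - 3/2p, q² - 5/2q + 3/2}.

Buchberger on the second generating set:
h_1 = 8pq - 12p, LT = pq.
h_2 = 6p² + 3pq - 9q + 2, LT = p².

S(h_1,h_2): lcm = p²q. S = -½pq² - 3/2p² + 3/2q² - ⅓q.
  leading term pq²: subtract (-1/16q)·h_1 from -½pq² - 3/2p² + 3/2q² - ⅓q → -3/2p² - ¾pq + 3/2q² - ⅓q
  leading term p²: subtract (-¼)·h_2 from -3/2p² - ¾pq + 3/2q² - ⅓q → 3/2q² - 31/12q + ½
  leading term q²: no divisor's leading term divides it; move 3/2q² to the remainder.
  leading term q: no divisor's leading term divides it; move -31/12q to the remainder.
  leading term 1: no divisor's leading term divides it; move ½ to the remainder.
  remainder 3/2q² - 31/12q + ½ ≠ 0; add k_3 = 3/2q² - 31/12q + ½ to the basis.

The other S-polynomials (S(h_1,k_3), S(h_2,k_3)) all reduce to 0 modulo the current basis, so we have a Gröbner basis.
Inter-reduce: drop elements whose leading term is divisible by another's, tail-reduce, and make monic.
Reduced Gröbner basis: {p² + ¾p - 3/2q + ⅓, pq - 3/2p, q² - 31/18q + ⅓}.

Since the reduced bases disagree, the two ideals are not the same.
The choice of monomial ordering does not affect the verdict — as long as both bases are computed under the same ordering, their equality decides ideal equality.

No, the ideals differ.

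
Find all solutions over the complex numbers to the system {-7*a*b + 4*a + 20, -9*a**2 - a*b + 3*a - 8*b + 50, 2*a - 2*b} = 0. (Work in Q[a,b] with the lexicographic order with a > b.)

Compute a lex Gröbner basis by Buchberger's algorithm.
f_1 = -7*a*b + 4*a + 20, LT = a*b.
f_2 = -9*a**2 - a*b + 3*a - 8*b + 50, LT = a**2.
f_3 = 2*a - 2*b, LT = a.

S(f_1,f_2): lcm = a**2*b. S = -4/7*a**2 - 1/9*a*b**2 + 1/3*a*b - 20/7*a - 8/9*b**2 + 50/9*b.
  leading term a**2: subtract (4/63)·f_2 from -4/7*a**2 - 1/9*a*b**2 + 1/3*a*b - 20/7*a - 8/9*b**2 + 50/9*b → -1/9*a*b**2 + 25/63*a*b - 64/21*a - 8/9*b**2 + 382/63*b - 200/63
  leading term a*b**2: subtract (1/63*b)·f_1 from -1/9*a*b**2 + 25/63*a*b - 64/21*a - 8/9*b**2 + 382/63*b - 200/63 → 1/3*a*b - 64/21*a - 8/9*b**2 + 362/63*b - 200/63
  leading term a*b: subtract (-1/21)·f_1 from 1/3*a*b - 64/21*a - 8/9*b**2 + 362/63*b - 200/63 → -20/7*a - 8/9*b**2 + 362/63*b - 20/9
  leading term a: subtract (-10/7)·f_3 from -20/7*a - 8/9*b**2 + 362/63*b - 20/9 → -8/9*b**2 + 26/9*b - 20/9
  leading term b**2: no divisor's leading term divides it; move -8/9*b**2 to the remainder.
  leading term b: no divisor's leading term divides it; move 26/9*b to the remainder.
  leading term 1: no divisor's leading term divides it; move -20/9 to the remainder.
  remainder -8/9*b**2 + 26/9*b - 20/9 ≠ 0; add h_4 = -8/9*b**2 + 26/9*b - 20/9 to the basis.

S(f_1,f_3): lcm = a*b. S = -4/7*a + b**2 - 20/7.
  leading term a: subtract (-2/7)·f_3 from -4/7*a + b**2 - 20/7 → b**2 - 4/7*b - 20/7
  leading term b**2: subtract (-9/8)·h_4 from b**2 - 4/7*b - 20/7 → 75/28*b - 75/14
  leading term b: no divisor's leading term divides it; move 75/28*b to the remainder.
  leading term 1: no divisor's leading term divides it; move -75/14 to the remainder.
  remainder 75/28*b - 75/14 ≠ 0; add h_5 = 75/28*b - 75/14 to the basis.

The other S-polynomials (S(f_2,f_3), S(f_1,h_4), S(f_2,h_4), S(f_3,h_4), S(f_1,h_5), S(f_2,h_5), S(f_3,h_5), S(h_4,h_5)) all reduce to 0 modulo the current basis, so we have a Gröbner basis.
Inter-reduce: drop elements whose leading term is divisible by another's, tail-reduce, and make monic.
Reduced Gröbner basis: {a - 2, b - 2}.

Since the basis is lex-ordered, b - 2 is univariate in b. Its roots are {2}. Back-substituting each root into the other basis elements fixes the other coordinates.
  b = 2: the earlier basis element becomes a - 2 = 0, giving a = 2 — point (2, 2).
Substituting each solution back into the original system confirms all equations vanish.

{(2, 2)}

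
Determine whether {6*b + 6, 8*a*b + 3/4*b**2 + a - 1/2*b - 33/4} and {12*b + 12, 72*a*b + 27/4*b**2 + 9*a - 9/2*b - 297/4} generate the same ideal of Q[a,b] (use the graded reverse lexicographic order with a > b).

Yes, the ideals are equal.

Equality of ideals is decidable: compute both reduced Gröbner bases (unique for the ordering) and check whether they agree.
Buchberger on the first generating set:
f_1 = 6*b + 6, LT = b.
f_2 = 8*a*b + 3/4*b**2 + a - 1/2*b - 33/4, LT = a*b.

S(f_1,f_2): lcm = a*b. S = -3/32*b**2 + 7/8*a + 1/16*b + 33/32.
  leading term b**2: subtract (-1/64*b)·f_1 from -3/32*b**2 + 7/8*a + 1/16*b + 33/32 → 7/8*a + 5/32*b + 33/32
  leading term a: no divisor's leading term divides it; move 7/8*a to the remainder.
  leading term b: subtract (5/192)·f_1 from 5/32*b + 33/32 → 7/8
  leading term 1: no divisor's leading term divides it; move 7/8 to the remainder.
  remainder 7/8*a + 7/8 ≠ 0; add g_3 = 7/8*a + 7/8 to the basis.

The other S-polynomials (S(f_1,g_3), S(f_2,g_3)) all reduce to 0 modulo the current basis, so we have a Gröbner basis.
Inter-reduce: drop elements whose leading term is divisible by another's, tail-reduce, and make monic.
Reduced Gröbner basis: {a + 1, b + 1}.

Buchberger on the second generating set:
h_1 = 12*b + 12, LT = b.
h_2 = 72*a*b + 27/4*b**2 + 9*a - 9/2*b - 297/4, LT = a*b.

S(h_1,h_2): lcm = a*b. S = -3/32*b**2 + 7/8*a + 1/16*b + 33/32.
  leading term b**2: subtract (-1/128*b)·h_1 from -3/32*b**2 + 7/8*a + 1/16*b + 33/32 → 7/8*a + 5/32*b + 33/32
  leading term a: no divisor's leading term divides it; move 7/8*a to the remainder.
  leading term b: subtract (5/384)·h_1 from 5/32*b + 33/32 → 7/8
  leading term 1: no divisor's leading term divides it; move 7/8 to the remainder.
  remainder 7/8*a + 7/8 ≠ 0; add k_3 = 7/8*a + 7/8 to the basis.

The other S-polynomials (S(h_1,k_3), S(h_2,k_3)) all reduce to 0 modulo the current basis, so we have a Gröbner basis.
Inter-reduce: drop elements whose leading term is divisible by another's, tail-reduce, and make monic.
Reduced Gröbner basis: {a + 1, b + 1}.

Same reduced basis, so the two generating sets span the same ideal.
The same test decides containment: I ⊆ J iff every generator of I reduces to 0 modulo a Gröbner basis of J.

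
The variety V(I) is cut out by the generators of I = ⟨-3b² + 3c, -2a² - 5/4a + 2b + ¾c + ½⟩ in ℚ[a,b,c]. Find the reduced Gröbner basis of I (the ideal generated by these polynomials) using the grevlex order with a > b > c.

G = {a² + ⅝a - b - ⅜c - ¼, b² - c}

f_1 = -3b² + 3c, LT = b².
f_2 = -2a² - 5/4a + 2b + ¾c + ½, LT = a².

The S-polynomials (S(f_1,f_2)) all reduce to 0 modulo the current basis, so we have a Gröbner basis.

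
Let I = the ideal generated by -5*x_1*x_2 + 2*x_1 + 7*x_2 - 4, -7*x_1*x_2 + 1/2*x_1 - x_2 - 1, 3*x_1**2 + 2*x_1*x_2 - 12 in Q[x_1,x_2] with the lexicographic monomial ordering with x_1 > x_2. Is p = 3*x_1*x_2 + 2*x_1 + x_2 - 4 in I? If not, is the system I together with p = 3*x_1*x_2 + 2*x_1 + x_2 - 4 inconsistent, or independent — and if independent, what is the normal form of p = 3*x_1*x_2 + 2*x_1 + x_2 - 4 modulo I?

First compute the reduced Gröbner basis of I by Buchberger's algorithm.
f_1 = -5*x_1*x_2 + 2*x_1 + 7*x_2 - 4, LT = x_1*x_2.
f_2 = -7*x_1*x_2 + 1/2*x_1 - x_2 - 1, LT = x_1*x_2.
f_3 = 3*x_1**2 + 2*x_1*x_2 - 12, LT = x_1**2.

S(f_1,f_2): lcm = x_1*x_2. S = -23/70*x_1 - 54/35*x_2 + 23/35.
  leading term x_1: no divisor's leading term divides it; move -23/70*x_1 to the remainder.
  leading term x_2: no divisor's leading term divides it; move -54/35*x_2 to the remainder.
  leading term 1: no divisor's leading term divides it; move 23/35 to the remainder.
  remainder -23/70*x_1 - 54/35*x_2 + 23/35 ≠ 0; add h_4 = -23/70*x_1 - 54/35*x_2 + 23/35 to the basis.

S(f_1,f_3): lcm = x_1**2*x_2. S = -2/5*x_1**2 - 2/3*x_1*x_2**2 - 7/5*x_1*x_2 + 4/5*x_1 + 4*x_2.
  leading term x_1**2: subtract (-2/15)·f_3 from -2/5*x_1**2 - 2/3*x_1*x_2**2 - 7/5*x_1*x_2 + 4/5*x_1 + 4*x_2 → -2/3*x_1*x_2**2 - 17/15*x_1*x_2 + 4/5*x_1 + 4*x_2 - 8/5
  leading term x_1*x_2**2: subtract (2/15*x_2)·f_1 from -2/3*x_1*x_2**2 - 17/15*x_1*x_2 + 4/5*x_1 + 4*x_2 - 8/5 → -7/5*x_1*x_2 + 4/5*x_1 - 14/15*x_2**2 + 68/15*x_2 - 8/5
  leading term x_1*x_2: subtract (7/25)·f_1 from -7/5*x_1*x_2 + 4/5*x_1 - 14/15*x_2**2 + 68/15*x_2 - 8/5 → 6/25*x_1 - 14/15*x_2**2 + 193/75*x_2 - 12/25
  leading term x_1: subtract (-84/115)·h_4 from 6/25*x_1 - 14/15*x_2**2 + 193/75*x_2 - 12/25 → -14/15*x_2**2 + 499/345*x_2
  leading term x_2**2: no divisor's leading term divides it; move -14/15*x_2**2 to the remainder.
  leading term x_2: no divisor's leading term divides it; move 499/345*x_2 to the remainder.
  remainder -14/15*x_2**2 + 499/345*x_2 ≠ 0; add h_5 = -14/15*x_2**2 + 499/345*x_2 to the basis.

S(f_2,f_3): lcm = x_1**2*x_2. S = -1/14*x_1**2 - 2/3*x_1*x_2**2 + 1/7*x_1*x_2 + 1/7*x_1 + 4*x_2.
  leading term x_1**2: subtract (-1/42)·f_3 from -1/14*x_1**2 - 2/3*x_1*x_2**2 + 1/7*x_1*x_2 + 1/7*x_1 + 4*x_2 → -2/3*x_1*x_2**2 + 4/21*x_1*x_2 + 1/7*x_1 + 4*x_2 - 2/7
  leading term x_1*x_2**2: subtract (2/15*x_2)·f_1 from -2/3*x_1*x_2**2 + 4/21*x_1*x_2 + 1/7*x_1 + 4*x_2 - 2/7 → -8/105*x_1*x_2 + 1/7*x_1 - 14/15*x_2**2 + 68/15*x_2 - 2/7
  leading term x_1*x_2: subtract (8/525)·f_1 from -8/105*x_1*x_2 + 1/7*x_1 - 14/15*x_2**2 + 68/15*x_2 - 2/7 → 59/525*x_1 - 14/15*x_2**2 + 332/75*x_2 - 118/525
  leading term x_1: subtract (-118/345)·h_4 from 59/525*x_1 - 14/15*x_2**2 + 332/75*x_2 - 118/525 → -14/15*x_2**2 + 9416/2415*x_2
  leading term x_2**2: subtract (1)·h_5 from -14/15*x_2**2 + 9416/2415*x_2 → 5923/2415*x_2
  leading term x_2: no divisor's leading term divides it; move 5923/2415*x_2 to the remainder.
  remainder 5923/2415*x_2 ≠ 0; add h_6 = 5923/2415*x_2 to the basis.

S(f_1,h_4): lcm = x_1*x_2. S = -2/5*x_1 - 108/23*x_2**2 + 3/5*x_2 + 4/5.
  leading term x_1: subtract (28/23)·h_4 from -2/5*x_1 - 108/23*x_2**2 + 3/5*x_2 + 4/5 → -108/23*x_2**2 + 57/23*x_2
  leading term x_2**2: subtract (810/161)·h_5 from -108/23*x_2**2 + 57/23*x_2 → -17769/3703*x_2
  leading term x_2: subtract (-45/23)·h_6 from -17769/3703*x_2 → 0
  remainder 0.

S(f_2,h_4): lcm = x_1*x_2. S = -1/14*x_1 - 108/23*x_2**2 + 15/7*x_2 + 1/7.
  leading term x_1: subtract (5/23)·h_4 from -1/14*x_1 - 108/23*x_2**2 + 15/7*x_2 + 1/7 → -108/23*x_2**2 + 57/23*x_2
  leading term x_2**2: subtract (810/161)·h_5 from -108/23*x_2**2 + 57/23*x_2 → -17769/3703*x_2
  leading term x_2: subtract (-45/23)·h_6 from -17769/3703*x_2 → 0
  remainder 0.

S(f_3,h_4): lcm = x_1**2. S = -278/69*x_1*x_2 + 2*x_1 - 4.
  leading term x_1*x_2: subtract (278/345)·f_1 from -278/69*x_1*x_2 + 2*x_1 - 4 → 134/345*x_1 - 1946/345*x_2 - 268/345
  leading term x_1: subtract (-1876/1587)·h_4 from 134/345*x_1 - 1946/345*x_2 - 268/345 → -11846/1587*x_2
  leading term x_2: subtract (-70/23)·h_6 from -11846/1587*x_2 → 0
  remainder 0.

S(f_1,h_5): lcm = x_1*x_2**2. S = 1851/1610*x_1*x_2 - 7/5*x_2**2 + 4/5*x_2.
  leading term x_1*x_2: subtract (-1851/8050)·f_1 from 1851/1610*x_1*x_2 - 7/5*x_2**2 + 4/5*x_2 → 1851/4025*x_1 - 7/5*x_2**2 + 2771/1150*x_2 - 3702/4025
  leading term x_1: subtract (-3702/2645)·h_4 from 1851/4025*x_1 - 7/5*x_2**2 + 2771/1150*x_2 - 3702/4025 → -7/5*x_2**2 + 9263/37030*x_2
  leading term x_2**2: subtract (3/2)·h_5 from -7/5*x_2**2 + 9263/37030*x_2 → -35538/18515*x_2
  leading term x_2: subtract (-18/23)·h_6 from -35538/18515*x_2 → 0
  remainder 0.

S(f_2,h_5): lcm = x_1*x_2**2. S = 34/23*x_1*x_2 + 1/7*x_2**2 + 1/7*x_2.
  leading term x_1*x_2: subtract (-34/115)·f_1 from 34/23*x_1*x_2 + 1/7*x_2**2 + 1/7*x_2 → 68/115*x_1 + 1/7*x_2**2 + 1781/805*x_2 - 136/115
  leading term x_1: subtract (-952/529)·h_4 from 68/115*x_1 + 1/7*x_2**2 + 1781/805*x_2 - 136/115 → 1/7*x_2**2 - 2089/3703*x_2
  leading term x_2**2: subtract (-15/98)·h_5 from 1/7*x_2**2 - 2089/3703*x_2 → -17769/51842*x_2
  leading term x_2: subtract (-45/322)·h_6 from -17769/51842*x_2 → 0
  remainder 0.

S(f_3,h_5): leading monomials are coprime, so the S-polynomial reduces to 0 (Buchberger's first criterion).
S(h_4,h_5): leading monomials are coprime, so the S-polynomial reduces to 0 (Buchberger's first criterion).
S(f_1,h_6): lcm = x_1*x_2. S = -2/5*x_1 - 7/5*x_2 + 4/5.
  leading term x_1: subtract (28/23)·h_4 from -2/5*x_1 - 7/5*x_2 + 4/5 → 11/23*x_2
  leading term x_2: subtract (1155/5923)·h_6 from 11/23*x_2 → 0
  remainder 0.

S(f_2,h_6): lcm = x_1*x_2. S = -1/14*x_1 + 1/7*x_2 + 1/7.
  leading term x_1: subtract (5/23)·h_4 from -1/14*x_1 + 1/7*x_2 + 1/7 → 11/23*x_2
  leading term x_2: subtract (1155/5923)·h_6 from 11/23*x_2 → 0
  remainder 0.

S(f_3,h_6): leading monomials are coprime, so the S-polynomial reduces to 0 (Buchberger's first criterion).
S(h_4,h_6): leading monomials are coprime, so the S-polynomial reduces to 0 (Buchberger's first criterion).
S(h_5,h_6): lcm = x_2**2. S = -499/322*x_2.
  leading term x_2: subtract (-7485/11846)·h_6 from -499/322*x_2 → 0
  remainder 0.

Every S-polynomial of the final basis reduces to 0, so we have a Gröbner basis.
Inter-reduce: drop elements whose leading term is divisible by another's, tail-reduce, and make monic.
Reduced Gröbner basis: {x_1 - 2, x_2}.
Label its elements g_1 = x_1 - 2, g_2 = x_2.

Reduce p = 3*x_1*x_2 + 2*x_1 + x_2 - 4 modulo G:
  leading term x_1*x_2: subtract (3*x_2)·g_1 from 3*x_1*x_2 + 2*x_1 + x_2 - 4 → 2*x_1 + 7*x_2 - 4
  leading term x_1: subtract (2)·g_1 from 2*x_1 + 7*x_2 - 4 → 7*x_2
  leading term x_2: subtract (7)·g_2 from 7*x_2 → 0
  normal form = 0.
Since the normal form is 0, p ∈ I.

3*x_1*x_2 + 2*x_1 + x_2 - 4 lies in I (it reduces to 0).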